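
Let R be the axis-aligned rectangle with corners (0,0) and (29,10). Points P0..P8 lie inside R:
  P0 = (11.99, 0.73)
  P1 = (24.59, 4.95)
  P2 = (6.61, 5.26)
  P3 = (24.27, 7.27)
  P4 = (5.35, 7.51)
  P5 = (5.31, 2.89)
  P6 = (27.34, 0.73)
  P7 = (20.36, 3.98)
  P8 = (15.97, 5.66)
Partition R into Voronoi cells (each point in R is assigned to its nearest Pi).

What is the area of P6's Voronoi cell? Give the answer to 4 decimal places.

Area of P6's cell: 17.1943

1. box [0,29]×[0,10]: [(0, 0) (29, 0) (29, 10) (0, 10)]
2. ⊥bis P6·P0 via (19.665,0.73): [(19.665, 0) (29, 0) (29, 10) (19.665, 10)]  |A|=93.35
3. ⊥bis P6·P1 via (25.965,2.84): [(21.6069, 0) (29, 0) (29, 4.8178)]  |A|=17.8092
4. ⊥bis P6·P2 via (16.975,2.995): [(21.6069, 0) (29, 0) (29, 4.8178)]  |A|=17.8092
5. ⊥bis P6·P3 via (25.805,4): [(21.6069, 0) (29, 0) (29, 4.8178)]  |A|=17.8092
6. ⊥bis P6·P4 via (16.345,4.12): [(21.6069, 0) (29, 0) (29, 4.8178)]  |A|=17.8092
7. ⊥bis P6·P5 via (16.325,1.81): [(21.6069, 0) (29, 0) (29, 4.8178)]  |A|=17.8092
8. ⊥bis P6·P7 via (23.85,2.355): [(23.2529, 1.0726) (22.7535, 0) (29, 0) (29, 4.8178)]  |A|=17.1943
9. ⊥bis P6·P8 via (21.655,3.195): [(23.2529, 1.0726) (22.7535, 0) (29, 0) (29, 4.8178)]  |A|=17.1943
10. canonical 4-gon: [(23.2529, 1.0726) (22.7535, 0) (29, 0) (29, 4.8178)]
11. shoelace: 17.1943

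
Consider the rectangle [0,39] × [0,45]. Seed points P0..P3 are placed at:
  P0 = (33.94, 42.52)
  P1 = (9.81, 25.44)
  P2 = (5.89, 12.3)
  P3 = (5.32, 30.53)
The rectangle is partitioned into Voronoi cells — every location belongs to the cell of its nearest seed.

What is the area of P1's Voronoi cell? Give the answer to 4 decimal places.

1. box [0,39]×[0,45]: [(0, 0) (39, 0) (39, 45) (0, 45)]
2. ⊥bis P1·P0 via (21.875,33.98): [(0, 0) (39, 0) (39, 9.7864) (14.0747, 45) (0, 45)]  |A|=1316.1453
3. ⊥bis P1·P2 via (7.85,18.87): [(0, 21.2119) (39, 9.5772) (39, 9.7864) (14.0747, 45) (0, 45)]  |A|=715.7596
4. ⊥bis P1·P3 via (7.565,27.985): [(0, 21.3117) (0, 21.2119) (39, 9.5772) (39, 9.7864) (18.9868, 38.0604)]  |A|=442.0415
5. canonical 5-gon: [(0, 21.3117) (0, 21.2119) (39, 9.5772) (39, 9.7864) (18.9868, 38.0604)]
6. shoelace: 442.0415

Area of P1's cell: 442.0415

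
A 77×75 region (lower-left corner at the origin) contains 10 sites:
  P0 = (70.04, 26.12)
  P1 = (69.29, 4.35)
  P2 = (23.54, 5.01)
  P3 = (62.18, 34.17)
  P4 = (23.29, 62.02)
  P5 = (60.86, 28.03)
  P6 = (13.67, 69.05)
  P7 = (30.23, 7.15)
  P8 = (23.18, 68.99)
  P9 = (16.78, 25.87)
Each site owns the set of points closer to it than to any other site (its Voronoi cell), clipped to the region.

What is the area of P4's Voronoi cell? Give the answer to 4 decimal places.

Area of P4's cell: 810.7294

1. box [0,77]×[0,75]: [(0, 0) (77, 0) (77, 75) (0, 75)]
2. ⊥bis P4·P0 via (46.665,44.07): [(0, 0) (12.823, 0) (70.4166, 75) (0, 75)]  |A|=3121.4852
3. ⊥bis P4·P1 via (46.29,33.185): [(0, 0) (4.6861, 0) (25.6857, 16.7501) (70.4166, 75) (0, 75)]  |A|=3053.3381
4. ⊥bis P4·P2 via (23.415,33.515): [(0, 33.4123) (38.6108, 33.5816) (70.4166, 75) (0, 75)]  |A|=2261.1375
5. ⊥bis P4·P3 via (42.735,48.095): [(0, 33.4123) (32.3219, 33.5541) (62.0023, 75) (0, 75)]  |A|=1956.9678
6. ⊥bis P4·P5 via (42.075,45.025): [(0, 33.4123) (31.6946, 33.5513) (34.6944, 36.8671) (62.0023, 75) (0, 75)]  |A|=1955.932
7. ⊥bis P4·P6 via (18.48,65.535): [(0, 40.2466) (0, 33.4123) (31.6946, 33.5513) (34.6944, 36.8671) (62.0023, 75) (25.3967, 75)]  |A|=1514.6204
8. ⊥bis P4·P7 via (26.76,34.585): [(0, 40.2466) (0, 33.4123) (18.1165, 33.4918) (33.3883, 35.4233) (34.6944, 36.8671) (62.0023, 75) (25.3967, 75)]  |A|=1501.9614
9. ⊥bis P4·P8 via (23.235,65.505): [(18.4023, 65.4287) (0, 40.2466) (0, 33.4123) (18.1165, 33.4918) (33.3883, 35.4233) (34.6944, 36.8671) (55.5681, 66.0153)]  |A|=1161.7056
10. ⊥bis P4·P9 via (20.035,43.945): [(18.4023, 65.4287) (4.7183, 46.7033) (37.5095, 40.7981) (55.5681, 66.0153)]  |A|=810.7294
11. canonical 4-gon: [(18.4023, 65.4287) (4.7183, 46.7033) (37.5095, 40.7981) (55.5681, 66.0153)]
12. shoelace: 810.7294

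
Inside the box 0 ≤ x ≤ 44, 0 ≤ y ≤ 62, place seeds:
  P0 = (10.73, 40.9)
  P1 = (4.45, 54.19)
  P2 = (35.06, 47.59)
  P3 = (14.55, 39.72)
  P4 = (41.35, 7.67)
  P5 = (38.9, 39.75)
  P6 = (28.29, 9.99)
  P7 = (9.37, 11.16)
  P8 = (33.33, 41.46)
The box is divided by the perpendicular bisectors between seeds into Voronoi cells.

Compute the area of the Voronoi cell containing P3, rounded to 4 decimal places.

Area of P3's cell: 326.0134

1. box [0,44]×[0,62]: [(0, 0) (44, 0) (44, 62) (0, 62)]
2. ⊥bis P3·P0 via (12.64,40.31): [(0.1882, 0) (44, 0) (44, 62) (19.3401, 62)]  |A|=2122.6236
3. ⊥bis P3·P1 via (9.5,46.955): [(16.12, 51.5757) (0.1882, 0) (44, 0) (44, 62) (31.0546, 62)]  |A|=2061.5659
4. ⊥bis P3·P2 via (24.805,43.655): [(20.573, 54.6839) (16.12, 51.5757) (0.1882, 0) (41.5561, 0)]  |A|=1221.1537
5. ⊥bis P3·P4 via (27.95,23.695): [(31.3674, 26.5526) (20.573, 54.6839) (16.12, 51.5757) (0.3885, 0.6482)]  |A|=664.4936
6. ⊥bis P3·P5 via (26.725,39.735): [(26.746, 22.6882) (26.7263, 38.6478) (20.573, 54.6839) (16.12, 51.5757) (0.3885, 0.6482)]  |A|=627.5775
7. ⊥bis P3·P6 via (21.42,24.855): [(26.7403, 27.3138) (26.7263, 38.6478) (20.573, 54.6839) (16.12, 51.5757) (5.6087, 17.5477)]  |A|=413.4897
8. ⊥bis P3·P7 via (11.96,25.44): [(19.6628, 24.0429) (26.7403, 27.3138) (26.7263, 38.6478) (20.573, 54.6839) (16.12, 51.5757) (8.2543, 26.1121)]  |A|=361.8984
9. ⊥bis P3·P8 via (23.94,40.59): [(19.6628, 24.0429) (25.2345, 26.6179) (23.2903, 47.6025) (20.573, 54.6839) (16.12, 51.5757) (8.2543, 26.1121)]  |A|=326.0134
10. canonical 6-gon: [(19.6628, 24.0429) (25.2345, 26.6179) (23.2903, 47.6025) (20.573, 54.6839) (16.12, 51.5757) (8.2543, 26.1121)]
11. shoelace: 326.0134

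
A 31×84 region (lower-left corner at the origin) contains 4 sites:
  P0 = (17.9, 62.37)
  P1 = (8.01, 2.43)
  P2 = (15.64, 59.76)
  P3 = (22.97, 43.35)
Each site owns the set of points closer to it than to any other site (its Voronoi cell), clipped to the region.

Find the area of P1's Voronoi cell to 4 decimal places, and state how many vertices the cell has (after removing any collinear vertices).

1. box [0,31]×[0,84]: [(0, 0) (31, 0) (31, 84) (0, 84)]
2. ⊥bis P1·P0 via (12.955,32.4): [(0, 34.5376) (0, 0) (31, 0) (31, 29.4226)]  |A|=991.3825
3. ⊥bis P1·P2 via (11.825,31.095): [(0, 32.6688) (0, 0) (31, 0) (31, 28.543)]  |A|=948.7828
4. ⊥bis P1·P3 via (15.49,22.89): [(0, 28.553) (0, 0) (31, 0) (31, 17.2197)]  |A|=709.4767
5. canonical 4-gon: [(0, 28.553) (0, 0) (31, 0) (31, 17.2197)]
6. shoelace: 709.4767

Area of P1's cell: 709.4767 (4 vertices)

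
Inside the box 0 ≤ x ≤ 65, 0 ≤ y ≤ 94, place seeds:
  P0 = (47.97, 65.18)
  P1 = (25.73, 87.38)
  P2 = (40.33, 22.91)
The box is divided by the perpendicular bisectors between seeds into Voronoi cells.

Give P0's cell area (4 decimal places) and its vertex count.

Area of P0's cell: 1688.1041 (4 vertices)

1. box [0,65]×[0,94]: [(0, 0) (65, 0) (65, 94) (0, 94)]
2. ⊥bis P0·P1 via (36.85,76.28): [(0, 39.3636) (0, 0) (65, 0) (65, 94) (54.5381, 94)]  |A|=4620.1166
3. ⊥bis P0·P2 via (44.15,44.045): [(10.7067, 50.0896) (65, 40.2765) (65, 94) (54.5381, 94)]  |A|=1688.1041
4. canonical 4-gon: [(10.7067, 50.0896) (65, 40.2765) (65, 94) (54.5381, 94)]
5. shoelace: 1688.1041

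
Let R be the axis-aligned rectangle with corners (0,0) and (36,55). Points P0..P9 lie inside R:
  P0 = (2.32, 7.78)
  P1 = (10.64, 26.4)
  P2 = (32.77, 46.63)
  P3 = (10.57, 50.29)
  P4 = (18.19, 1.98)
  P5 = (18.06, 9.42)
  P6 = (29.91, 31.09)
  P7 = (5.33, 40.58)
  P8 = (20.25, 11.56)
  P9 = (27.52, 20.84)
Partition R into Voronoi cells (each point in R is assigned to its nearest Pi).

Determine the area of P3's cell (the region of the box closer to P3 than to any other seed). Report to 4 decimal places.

1. box [0,36]×[0,55]: [(0, 0) (36, 0) (36, 55) (0, 55)]
2. ⊥bis P3·P0 via (6.445,29.035): [(0, 30.2858) (36, 23.2992) (36, 55) (0, 55)]  |A|=1015.4701
3. ⊥bis P3·P1 via (10.605,38.345): [(0, 38.3139) (36, 38.4194) (36, 55) (0, 55)]  |A|=598.7999
4. ⊥bis P3·P2 via (21.67,48.46): [(0, 38.3139) (20.0069, 38.3725) (22.7482, 55) (0, 55)]  |A|=356.041
5. ⊥bis P3·P4 via (14.38,26.135): [(0, 38.3139) (20.0069, 38.3725) (22.7482, 55) (0, 55)]  |A|=356.041
6. ⊥bis P3·P5 via (14.315,29.855): [(0, 38.3139) (20.0069, 38.3725) (22.7482, 55) (0, 55)]  |A|=356.041
7. ⊥bis P3·P6 via (20.24,40.69): [(0, 38.3139) (17.9333, 38.3665) (20.4187, 40.87) (22.7482, 55) (0, 55)]  |A|=353.4529
8. ⊥bis P3·P7 via (7.95,45.435): [(0, 49.7252) (19.02, 39.4611) (20.4187, 40.87) (22.7482, 55) (0, 55)]  |A|=235.1452
9. ⊥bis P3·P8 via (15.41,30.925): [(0, 49.7252) (19.02, 39.4611) (20.4187, 40.87) (22.7482, 55) (0, 55)]  |A|=235.1452
10. ⊥bis P3·P9 via (19.045,35.565): [(0, 49.7252) (19.02, 39.4611) (20.4187, 40.87) (22.7482, 55) (0, 55)]  |A|=235.1452
11. canonical 5-gon: [(0, 49.7252) (19.02, 39.4611) (20.4187, 40.87) (22.7482, 55) (0, 55)]
12. shoelace: 235.1452

Area of P3's cell: 235.1452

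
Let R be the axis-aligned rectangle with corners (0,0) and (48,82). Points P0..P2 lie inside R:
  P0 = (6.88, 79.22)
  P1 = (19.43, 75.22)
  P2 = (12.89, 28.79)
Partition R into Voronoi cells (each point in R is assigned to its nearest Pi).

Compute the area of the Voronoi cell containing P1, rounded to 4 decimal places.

Area of P1's cell: 1206.0386

1. box [0,48]×[0,82]: [(0, 0) (48, 0) (48, 82) (0, 82)]
2. ⊥bis P1·P0 via (13.155,77.22): [(0, 35.9462) (0, 0) (48, 0) (48, 82) (14.6785, 82)]  |A|=3597.9994
3. ⊥bis P1·P2 via (16.16,52.005): [(5.5928, 53.4935) (48, 47.5201) (48, 82) (14.6785, 82)]  |A|=1206.0386
4. canonical 4-gon: [(5.5928, 53.4935) (48, 47.5201) (48, 82) (14.6785, 82)]
5. shoelace: 1206.0386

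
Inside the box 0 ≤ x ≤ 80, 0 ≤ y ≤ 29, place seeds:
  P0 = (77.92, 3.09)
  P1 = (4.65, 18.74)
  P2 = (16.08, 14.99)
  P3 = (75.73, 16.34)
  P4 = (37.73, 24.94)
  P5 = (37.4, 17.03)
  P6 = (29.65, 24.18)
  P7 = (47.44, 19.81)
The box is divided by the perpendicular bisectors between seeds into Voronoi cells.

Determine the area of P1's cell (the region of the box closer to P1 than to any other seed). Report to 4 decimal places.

1. box [0,80]×[0,29]: [(0, 0) (80, 0) (80, 29) (0, 29)]
2. ⊥bis P1·P0 via (41.285,10.915): [(0, 0) (38.9536, 0) (45.1478, 29) (0, 29)]  |A|=1219.4713
3. ⊥bis P1·P2 via (10.365,16.865): [(0, 0) (4.8319, 0) (14.3463, 29) (0, 29)]  |A|=278.0834
4. ⊥bis P1·P3 via (40.19,17.54): [(0, 0) (4.8319, 0) (14.3463, 29) (0, 29)]  |A|=278.0834
5. ⊥bis P1·P4 via (21.19,21.84): [(0, 0) (4.8319, 0) (14.3463, 29) (0, 29)]  |A|=278.0834
6. ⊥bis P1·P5 via (21.025,17.885): [(0, 0) (4.8319, 0) (14.3463, 29) (0, 29)]  |A|=278.0834
7. ⊥bis P1·P6 via (17.15,21.46): [(0, 0) (4.8319, 0) (14.3463, 29) (0, 29)]  |A|=278.0834
8. ⊥bis P1·P7 via (26.045,19.275): [(0, 0) (4.8319, 0) (14.3463, 29) (0, 29)]  |A|=278.0834
9. canonical 4-gon: [(0, 0) (4.8319, 0) (14.3463, 29) (0, 29)]
10. shoelace: 278.0834

Area of P1's cell: 278.0834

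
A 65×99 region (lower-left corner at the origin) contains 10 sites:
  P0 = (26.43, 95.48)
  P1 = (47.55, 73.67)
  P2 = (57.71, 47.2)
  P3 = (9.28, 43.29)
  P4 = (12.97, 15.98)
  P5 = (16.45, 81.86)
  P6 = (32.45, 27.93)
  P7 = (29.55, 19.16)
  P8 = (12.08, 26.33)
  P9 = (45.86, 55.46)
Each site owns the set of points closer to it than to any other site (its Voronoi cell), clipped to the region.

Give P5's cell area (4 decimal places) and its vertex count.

1. box [0,65]×[0,99]: [(0, 0) (65, 0) (65, 99) (0, 99)]
2. ⊥bis P5·P0 via (21.44,88.67): [(0, 0) (65, 0) (65, 56.7516) (7.3423, 99) (0, 99)]  |A|=5217.0278
3. ⊥bis P5·P1 via (32,77.765): [(0, 0) (11.521, 0) (32.6992, 80.4199) (7.3423, 99) (0, 99)]  |A|=2150.0796
4. ⊥bis P5·P2 via (37.08,64.53): [(0, 20.3892) (24.6033, 49.6775) (32.6992, 80.4199) (7.3423, 99) (0, 99)]  |A|=1613.0904
5. ⊥bis P5·P3 via (12.865,62.575): [(0, 64.9665) (27.2935, 59.8928) (32.6992, 80.4199) (7.3423, 99) (0, 99)]  |A|=918.4845
6. ⊥bis P5·P4 via (14.71,48.92): [(0, 64.9665) (27.2935, 59.8928) (32.6992, 80.4199) (7.3423, 99) (0, 99)]  |A|=918.4845
7. ⊥bis P5·P6 via (24.45,54.895): [(0, 64.9665) (27.2935, 59.8928) (32.6992, 80.4199) (7.3423, 99) (0, 99)]  |A|=918.4845
8. ⊥bis P5·P7 via (23,50.51): [(0, 64.9665) (27.2935, 59.8928) (32.6992, 80.4199) (7.3423, 99) (0, 99)]  |A|=918.4845
9. ⊥bis P5·P8 via (14.265,54.095): [(0, 64.9665) (27.2935, 59.8928) (32.6992, 80.4199) (7.3423, 99) (0, 99)]  |A|=918.4845
10. ⊥bis P5·P9 via (31.155,68.66): [(0, 64.9665) (23.8583, 60.5314) (28.9576, 66.2121) (32.6992, 80.4199) (7.3423, 99) (0, 99)]  |A|=907.0994
11. canonical 6-gon: [(0, 64.9665) (23.8583, 60.5314) (28.9576, 66.2121) (32.6992, 80.4199) (7.3423, 99) (0, 99)]
12. shoelace: 907.0994

Area of P5's cell: 907.0994 (6 vertices)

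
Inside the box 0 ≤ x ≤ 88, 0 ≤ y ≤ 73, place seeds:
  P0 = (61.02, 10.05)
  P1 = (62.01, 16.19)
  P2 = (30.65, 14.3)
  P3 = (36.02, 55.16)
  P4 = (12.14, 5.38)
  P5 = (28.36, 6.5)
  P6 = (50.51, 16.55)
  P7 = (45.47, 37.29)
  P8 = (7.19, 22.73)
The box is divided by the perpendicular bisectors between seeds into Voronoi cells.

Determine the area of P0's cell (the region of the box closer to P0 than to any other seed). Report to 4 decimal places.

Area of P0's cell: 423.5807

1. box [0,88]×[0,73]: [(0, 0) (88, 0) (88, 73) (0, 73)]
2. ⊥bis P0·P1 via (61.515,13.12): [(0, 23.0385) (0, 0) (88, 0) (88, 8.8496)]  |A|=1403.079
3. ⊥bis P0·P2 via (45.835,12.175): [(46.3103, 15.5716) (44.1312, 0) (88, 0) (88, 8.8496)]  |A|=526.0217
4. ⊥bis P0·P3 via (48.52,32.605): [(46.3103, 15.5716) (44.1312, 0) (88, 0) (88, 8.8496)]  |A|=526.0217
5. ⊥bis P0·P4 via (36.58,7.715): [(46.3103, 15.5716) (44.1312, 0) (88, 0) (88, 8.8496)]  |A|=526.0217
6. ⊥bis P0·P5 via (44.69,8.275): [(46.3103, 15.5716) (44.952, 5.8649) (45.5895, 0) (88, 0) (88, 8.8496)]  |A|=521.7455
7. ⊥bis P0·P6 via (55.765,13.3): [(56.1852, 13.9794) (47.5395, 0) (88, 0) (88, 8.8496)]  |A|=423.5807
8. ⊥bis P0·P7 via (53.245,23.67): [(56.1852, 13.9794) (47.5395, 0) (88, 0) (88, 8.8496)]  |A|=423.5807
9. ⊥bis P0·P8 via (34.105,16.39): [(56.1852, 13.9794) (47.5395, 0) (88, 0) (88, 8.8496)]  |A|=423.5807
10. canonical 4-gon: [(56.1852, 13.9794) (47.5395, 0) (88, 0) (88, 8.8496)]
11. shoelace: 423.5807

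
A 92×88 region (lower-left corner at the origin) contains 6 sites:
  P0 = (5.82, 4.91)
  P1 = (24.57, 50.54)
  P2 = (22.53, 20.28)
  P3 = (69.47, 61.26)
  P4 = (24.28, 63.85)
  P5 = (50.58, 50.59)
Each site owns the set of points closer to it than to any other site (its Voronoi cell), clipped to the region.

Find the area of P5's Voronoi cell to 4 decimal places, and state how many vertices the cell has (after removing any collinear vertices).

Area of P5's cell: 1748.0367 (5 vertices)

1. box [0,92]×[0,88]: [(0, 0) (92, 0) (92, 88) (0, 88)]
2. ⊥bis P5·P0 via (28.2,27.75): [(0, 55.382) (56.5204, 0) (92, 0) (92, 88) (0, 88)]  |A|=6530.8929
3. ⊥bis P5·P1 via (37.575,50.565): [(37.6366, 18.5034) (56.5204, 0) (92, 0) (92, 88) (37.503, 88)]  |A|=4613.9116
4. ⊥bis P5·P2 via (36.555,35.435): [(37.606, 34.4624) (74.845, 0) (92, 0) (92, 88) (37.503, 88)]  |A|=4147.7572
5. ⊥bis P5·P3 via (60.025,55.925): [(37.606, 34.4624) (74.845, 0) (91.6142, 0) (41.9075, 88) (37.503, 88)]  |A|=1926.7098
6. ⊥bis P5·P4 via (37.43,57.22): [(37.5617, 57.4812) (37.606, 34.4624) (74.845, 0) (91.6142, 0) (47.7414, 77.6717)]  |A|=1748.0367
7. canonical 5-gon: [(37.5617, 57.4812) (37.606, 34.4624) (74.845, 0) (91.6142, 0) (47.7414, 77.6717)]
8. shoelace: 1748.0367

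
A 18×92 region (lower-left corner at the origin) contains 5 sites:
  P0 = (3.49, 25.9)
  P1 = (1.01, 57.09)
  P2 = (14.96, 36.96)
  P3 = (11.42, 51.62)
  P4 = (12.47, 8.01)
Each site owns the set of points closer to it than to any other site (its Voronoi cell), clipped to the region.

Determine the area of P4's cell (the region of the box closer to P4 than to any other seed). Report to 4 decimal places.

Area of P4's cell: 314.4059

1. box [0,18]×[0,92]: [(0, 0) (18, 0) (18, 92) (0, 92)]
2. ⊥bis P4·P0 via (7.98,16.955): [(0, 12.9494) (0, 0) (18, 0) (18, 21.9846)]  |A|=314.4059
3. ⊥bis P4·P1 via (6.74,32.55): [(0, 12.9494) (0, 0) (18, 0) (18, 21.9846)]  |A|=314.4059
4. ⊥bis P4·P2 via (13.715,22.485): [(0, 12.9494) (0, 0) (18, 0) (18, 21.9846)]  |A|=314.4059
5. ⊥bis P4·P3 via (11.945,29.815): [(0, 12.9494) (0, 0) (18, 0) (18, 21.9846)]  |A|=314.4059
6. canonical 4-gon: [(0, 12.9494) (0, 0) (18, 0) (18, 21.9846)]
7. shoelace: 314.4059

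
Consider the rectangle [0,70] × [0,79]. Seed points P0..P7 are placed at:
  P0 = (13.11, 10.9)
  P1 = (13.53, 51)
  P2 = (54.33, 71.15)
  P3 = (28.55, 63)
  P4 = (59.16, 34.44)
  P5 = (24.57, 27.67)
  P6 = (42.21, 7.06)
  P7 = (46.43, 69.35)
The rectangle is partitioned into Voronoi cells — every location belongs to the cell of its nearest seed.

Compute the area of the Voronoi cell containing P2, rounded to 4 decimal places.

1. box [0,70]×[0,79]: [(0, 0) (70, 0) (70, 79) (0, 79)]
2. ⊥bis P2·P0 via (33.72,41.025): [(0, 64.0945) (70, 16.2041) (70, 79) (0, 79)]  |A|=2719.5498
3. ⊥bis P2·P1 via (33.93,61.075): [(48.9924, 30.5764) (70, 16.2041) (70, 79) (25.0773, 79)]  |A|=1747.2541
4. ⊥bis P2·P3 via (41.44,67.075): [(54.0786, 27.0967) (70, 16.2041) (70, 79) (37.6701, 79)]  |A|=1338.9148
5. ⊥bis P2·P4 via (56.745,52.795): [(46.3853, 51.432) (70, 54.539) (70, 79) (37.6701, 79)]  |A|=734.4557
6. ⊥bis P2·P5 via (39.45,49.41): [(46.3853, 51.432) (70, 54.539) (70, 79) (37.6701, 79)]  |A|=734.4557
7. ⊥bis P2·P6 via (48.27,39.105): [(46.3853, 51.432) (70, 54.539) (70, 79) (37.6701, 79)]  |A|=734.4557
8. ⊥bis P2·P7 via (50.38,70.25): [(54.4266, 52.49) (70, 54.539) (70, 79) (48.3863, 79)]  |A|=476.9603
9. canonical 4-gon: [(54.4266, 52.49) (70, 54.539) (70, 79) (48.3863, 79)]
10. shoelace: 476.9603

Area of P2's cell: 476.9603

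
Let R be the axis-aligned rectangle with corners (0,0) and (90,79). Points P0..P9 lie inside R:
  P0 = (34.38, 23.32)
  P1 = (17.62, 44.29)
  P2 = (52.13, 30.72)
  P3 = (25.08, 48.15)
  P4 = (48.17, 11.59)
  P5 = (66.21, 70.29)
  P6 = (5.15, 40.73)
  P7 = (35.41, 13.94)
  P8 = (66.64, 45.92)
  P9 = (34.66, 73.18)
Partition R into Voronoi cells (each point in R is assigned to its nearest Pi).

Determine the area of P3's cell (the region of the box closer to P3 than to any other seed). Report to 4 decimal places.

Area of P3's cell: 568.6538

1. box [0,90]×[0,79]: [(0, 0) (90, 0) (90, 79) (0, 79)]
2. ⊥bis P3·P0 via (29.73,35.735): [(0, 24.5997) (90, 58.3089) (90, 79) (0, 79)]  |A|=3379.1102
3. ⊥bis P3·P1 via (21.35,46.22): [(27.2549, 34.808) (90, 58.3089) (90, 79) (4.3888, 79)]  |A|=2540.799
4. ⊥bis P3·P2 via (38.605,39.435): [(27.2549, 34.808) (38.2857, 38.9395) (64.0992, 79) (4.3888, 79)]  |A|=1486.9883
5. ⊥bis P3·P4 via (36.625,29.87): [(27.2549, 34.808) (38.2857, 38.9395) (64.0992, 79) (4.3888, 79)]  |A|=1486.9883
6. ⊥bis P3·P5 via (45.645,59.22): [(27.2549, 34.808) (38.2857, 38.9395) (48.2434, 54.393) (34.9976, 79) (4.3888, 79)]  |A|=1128.936
7. ⊥bis P3·P6 via (15.115,44.44): [(27.2549, 34.808) (38.2857, 38.9395) (48.2434, 54.393) (34.9976, 79) (4.3888, 79)]  |A|=1128.936
8. ⊥bis P3·P7 via (30.245,31.045): [(27.2549, 34.808) (38.2857, 38.9395) (48.2434, 54.393) (34.9976, 79) (4.3888, 79)]  |A|=1128.936
9. ⊥bis P3·P8 via (45.86,47.035): [(27.2549, 34.808) (38.2857, 38.9395) (46.0742, 51.0266) (46.4351, 57.7523) (34.9976, 79) (4.3888, 79)]  |A|=1122.2488
10. ⊥bis P3·P9 via (29.87,60.665): [(9.9261, 68.2983) (27.2549, 34.808) (38.2857, 38.9395) (46.0742, 51.0266) (46.2549, 54.3938)]  |A|=568.6538
11. canonical 5-gon: [(9.9261, 68.2983) (27.2549, 34.808) (38.2857, 38.9395) (46.0742, 51.0266) (46.2549, 54.3938)]
12. shoelace: 568.6538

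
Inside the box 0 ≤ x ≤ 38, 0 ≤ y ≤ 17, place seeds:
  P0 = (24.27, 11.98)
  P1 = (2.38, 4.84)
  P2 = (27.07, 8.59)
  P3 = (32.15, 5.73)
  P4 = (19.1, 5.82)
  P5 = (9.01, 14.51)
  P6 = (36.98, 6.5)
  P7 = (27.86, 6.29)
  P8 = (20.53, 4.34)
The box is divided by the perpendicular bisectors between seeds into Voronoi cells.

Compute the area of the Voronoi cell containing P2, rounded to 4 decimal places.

1. box [0,38]×[0,17]: [(0, 0) (38, 0) (38, 17) (0, 17)]
2. ⊥bis P2·P0 via (25.67,10.285): [(13.2178, 0) (38, 0) (38, 17) (33.7999, 17)]  |A|=246.3491
3. ⊥bis P2·P1 via (14.725,6.715): [(15.4632, 1.8546) (15.7449, 0) (38, 0) (38, 17) (33.7999, 17)]  |A|=244.0057
4. ⊥bis P2·P3 via (29.61,7.16): [(15.4632, 1.8546) (15.7449, 0) (25.579, 0) (35.1498, 17) (33.7999, 17)]  |A|=114.2007
5. ⊥bis P2·P4 via (23.085,7.205): [(22.8298, 7.9391) (25.5852, 0.0111) (35.1498, 17) (33.7999, 17)]  |A|=67.4353
6. ⊥bis P2·P5 via (18.04,11.55): [(22.8298, 7.9391) (25.5852, 0.0111) (35.1498, 17) (33.7999, 17)]  |A|=67.4353
7. ⊥bis P2·P6 via (32.025,7.545): [(22.8298, 7.9391) (25.5852, 0.0111) (33.3417, 13.7884) (34.019, 17) (33.7999, 17)]  |A|=65.6194
8. ⊥bis P2·P7 via (27.465,7.44): [(22.8298, 7.9391) (23.4791, 6.0709) (30.3197, 8.4205) (33.3417, 13.7884) (34.019, 17) (33.7999, 17)]  |A|=42.4191
9. ⊥bis P2·P8 via (23.8,6.465): [(22.8378, 7.9457) (23.9508, 6.2329) (30.3197, 8.4205) (33.3417, 13.7884) (34.019, 17) (33.7999, 17)]  |A|=41.9155
10. canonical 6-gon: [(22.8378, 7.9457) (23.9508, 6.2329) (30.3197, 8.4205) (33.3417, 13.7884) (34.019, 17) (33.7999, 17)]
11. shoelace: 41.9155

Area of P2's cell: 41.9155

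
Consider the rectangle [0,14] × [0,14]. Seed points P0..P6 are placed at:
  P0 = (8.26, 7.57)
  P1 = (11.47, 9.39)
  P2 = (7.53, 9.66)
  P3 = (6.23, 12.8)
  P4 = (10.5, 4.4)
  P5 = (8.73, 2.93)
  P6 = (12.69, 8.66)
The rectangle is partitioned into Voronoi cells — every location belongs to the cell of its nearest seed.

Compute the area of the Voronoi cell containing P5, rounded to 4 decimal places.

1. box [0,14]×[0,14]: [(0, 0) (14, 0) (14, 14) (0, 14)]
2. ⊥bis P5·P0 via (8.495,5.25): [(0, 4.3895) (0, 0) (14, 0) (14, 5.8076)]  |A|=71.3799
3. ⊥bis P5·P1 via (10.1,6.16): [(11.5225, 5.5567) (0, 4.3895) (0, 0) (14, 0) (14, 4.5058)]  |A|=69.7673
4. ⊥bis P5·P2 via (8.13,6.295): [(11.5225, 5.5567) (0, 4.3895) (0, 0) (14, 0) (14, 4.5058)]  |A|=69.7673
5. ⊥bis P5·P3 via (7.48,7.865): [(11.5225, 5.5567) (0, 4.3895) (0, 0) (14, 0) (14, 4.5058)]  |A|=69.7673
6. ⊥bis P5·P4 via (9.615,3.665): [(8.3139, 5.2317) (0, 4.3895) (0, 0) (12.6588, 0)]  |A|=51.3602
7. ⊥bis P5·P6 via (10.71,5.795): [(8.3139, 5.2317) (0, 4.3895) (0, 0) (12.6588, 0)]  |A|=51.3602
8. canonical 4-gon: [(8.3139, 5.2317) (0, 4.3895) (0, 0) (12.6588, 0)]
9. shoelace: 51.3602

Area of P5's cell: 51.3602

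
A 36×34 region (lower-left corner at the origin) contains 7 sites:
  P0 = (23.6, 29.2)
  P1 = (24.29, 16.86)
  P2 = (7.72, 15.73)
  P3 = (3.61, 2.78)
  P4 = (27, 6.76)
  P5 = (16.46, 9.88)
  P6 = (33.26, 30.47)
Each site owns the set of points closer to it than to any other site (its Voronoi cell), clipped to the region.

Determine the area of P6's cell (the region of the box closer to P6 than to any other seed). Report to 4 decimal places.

1. box [0,36]×[0,34]: [(0, 0) (36, 0) (36, 34) (0, 34)]
2. ⊥bis P6·P0 via (28.43,29.835): [(32.3524, 0) (36, 0) (36, 34) (27.8824, 34)]  |A|=200.0078
3. ⊥bis P6·P1 via (28.775,23.665): [(29.2854, 23.3286) (36, 18.9032) (36, 34) (27.8824, 34)]  |A|=93.9974
4. ⊥bis P6·P2 via (20.49,23.1): [(29.2854, 23.3286) (36, 18.9032) (36, 34) (27.8824, 34)]  |A|=93.9974
5. ⊥bis P6·P3 via (18.435,16.625): [(29.2854, 23.3286) (36, 18.9032) (36, 34) (27.8824, 34)]  |A|=93.9974
6. ⊥bis P6·P4 via (30.13,18.615): [(29.2854, 23.3286) (36, 18.9032) (36, 34) (27.8824, 34)]  |A|=93.9974
7. ⊥bis P6·P5 via (24.86,20.175): [(29.2854, 23.3286) (36, 18.9032) (36, 34) (27.8824, 34)]  |A|=93.9974
8. canonical 4-gon: [(29.2854, 23.3286) (36, 18.9032) (36, 34) (27.8824, 34)]
9. shoelace: 93.9974

Area of P6's cell: 93.9974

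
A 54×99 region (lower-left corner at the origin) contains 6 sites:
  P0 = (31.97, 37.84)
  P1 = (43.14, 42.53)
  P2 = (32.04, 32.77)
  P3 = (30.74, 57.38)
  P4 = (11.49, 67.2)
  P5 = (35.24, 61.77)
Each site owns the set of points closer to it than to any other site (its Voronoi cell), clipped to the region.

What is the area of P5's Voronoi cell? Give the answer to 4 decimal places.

Area of P5's cell: 1110.6334

1. box [0,54]×[0,99]: [(0, 0) (54, 0) (54, 99) (0, 99)]
2. ⊥bis P5·P0 via (33.605,49.805): [(0, 54.3971) (54, 47.0181) (54, 99) (0, 99)]  |A|=2607.7916
3. ⊥bis P5·P1 via (39.19,52.15): [(0, 54.3971) (33.5104, 49.8179) (54, 58.231) (54, 99) (0, 99)]  |A|=2492.9167
4. ⊥bis P5·P2 via (33.64,47.27): [(0, 54.3971) (33.5104, 49.8179) (54, 58.231) (54, 99) (0, 99)]  |A|=2492.9167
5. ⊥bis P5·P3 via (32.99,59.575): [(0, 93.3916) (39.9351, 52.4559) (54, 58.231) (54, 99) (0, 99)]  |A|=1655.3821
6. ⊥bis P5·P4 via (23.365,64.485): [(24.283, 68.5002) (39.9351, 52.4559) (54, 58.231) (54, 99) (31.2562, 99)]  |A|=1110.6334
7. canonical 5-gon: [(24.283, 68.5002) (39.9351, 52.4559) (54, 58.231) (54, 99) (31.2562, 99)]
8. shoelace: 1110.6334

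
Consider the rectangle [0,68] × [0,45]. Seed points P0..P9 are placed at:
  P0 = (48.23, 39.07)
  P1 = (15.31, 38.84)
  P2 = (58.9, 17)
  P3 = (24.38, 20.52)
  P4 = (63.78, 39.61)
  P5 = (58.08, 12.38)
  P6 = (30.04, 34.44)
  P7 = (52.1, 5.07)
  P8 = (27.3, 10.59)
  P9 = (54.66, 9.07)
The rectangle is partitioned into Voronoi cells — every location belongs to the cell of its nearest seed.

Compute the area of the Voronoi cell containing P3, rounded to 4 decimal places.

1. box [0,68]×[0,45]: [(0, 0) (68, 0) (68, 45) (0, 45)]
2. ⊥bis P3·P0 via (36.305,29.795): [(0, 0) (59.4789, 0) (24.4789, 45) (0, 45)]  |A|=1889.05
3. ⊥bis P3·P1 via (19.845,29.68): [(0, 19.855) (0, 0) (59.4789, 0) (31.7935, 35.5955)]  |A|=1374.221
4. ⊥bis P3·P2 via (41.64,18.76): [(0, 19.855) (0, 0) (39.727, 0) (42.0164, 22.4517) (31.7935, 35.5955)]  |A|=1152.4897
5. ⊥bis P3·P4 via (44.08,30.065): [(0, 19.855) (0, 0) (39.727, 0) (42.0164, 22.4517) (31.7935, 35.5955)]  |A|=1152.4897
6. ⊥bis P3·P5 via (41.23,16.45): [(0, 19.855) (0, 0) (37.2566, 0) (41.5319, 17.6999) (42.0164, 22.4517) (31.7935, 35.5955)]  |A|=1130.6265
7. ⊥bis P3·P6 via (27.21,27.48): [(20.7263, 30.1163) (0, 19.855) (0, 0) (37.2566, 0) (41.5319, 17.6999) (41.9193, 21.4991)]  |A|=1019.3739
8. ⊥bis P3·P7 via (38.24,12.795): [(20.7263, 30.1163) (0, 19.855) (0, 0) (31.1086, 0) (41.6569, 18.9255) (41.9193, 21.4991)]  |A|=959.6829
9. ⊥bis P3·P8 via (25.84,15.555): [(20.7263, 30.1163) (0, 19.855) (0, 7.9565) (41.7915, 20.2457) (41.9193, 21.4991)]  |A|=472.8291
10. ⊥bis P3·P9 via (39.52,14.795): [(20.7263, 30.1163) (0, 19.855) (0, 7.9565) (41.5548, 20.1761) (41.8692, 21.0075) (41.9193, 21.4991)]  |A|=472.7416
11. canonical 6-gon: [(20.7263, 30.1163) (0, 19.855) (0, 7.9565) (41.5548, 20.1761) (41.8692, 21.0075) (41.9193, 21.4991)]
12. shoelace: 472.7416

Area of P3's cell: 472.7416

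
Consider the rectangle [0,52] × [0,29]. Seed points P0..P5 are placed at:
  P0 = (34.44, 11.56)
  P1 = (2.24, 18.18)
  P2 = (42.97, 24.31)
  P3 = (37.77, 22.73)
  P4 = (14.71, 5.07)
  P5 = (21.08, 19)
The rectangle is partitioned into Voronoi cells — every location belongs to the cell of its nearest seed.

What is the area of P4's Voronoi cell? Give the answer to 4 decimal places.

Area of P4's cell: 271.5970

1. box [0,52]×[0,29]: [(0, 0) (52, 0) (52, 29) (0, 29)]
2. ⊥bis P4·P0 via (24.575,8.315): [(0, 0) (27.3101, 0) (17.7709, 29) (0, 29)]  |A|=653.6746
3. ⊥bis P4·P1 via (8.475,11.625): [(0, 3.5637) (0, 0) (27.3101, 0) (19.9088, 22.5006)]  |A|=342.7221
4. ⊥bis P4·P2 via (28.84,14.69): [(0, 3.5637) (0, 0) (27.3101, 0) (19.9088, 22.5006)]  |A|=342.7221
5. ⊥bis P4·P3 via (26.24,13.9): [(19.761, 22.3601) (0, 3.5637) (0, 0) (27.3101, 0) (20.101, 21.9161)]  |A|=342.6654
6. ⊥bis P4·P5 via (17.895,12.035): [(11.8245, 14.811) (0, 3.5637) (0, 0) (27.3101, 0) (24.3174, 9.0981)]  |A|=271.597
7. canonical 5-gon: [(11.8245, 14.811) (0, 3.5637) (0, 0) (27.3101, 0) (24.3174, 9.0981)]
8. shoelace: 271.597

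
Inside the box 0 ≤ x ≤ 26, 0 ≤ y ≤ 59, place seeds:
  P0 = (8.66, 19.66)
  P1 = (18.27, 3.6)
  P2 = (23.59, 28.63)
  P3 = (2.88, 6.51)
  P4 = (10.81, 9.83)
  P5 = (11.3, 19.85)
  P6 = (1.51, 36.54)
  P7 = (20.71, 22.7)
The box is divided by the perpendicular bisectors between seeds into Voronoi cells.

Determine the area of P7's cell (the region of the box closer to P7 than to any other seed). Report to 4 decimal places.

1. box [0,26]×[0,59]: [(0, 0) (26, 0) (26, 59) (0, 59)]
2. ⊥bis P7·P0 via (14.685,21.18): [(20.0283, 0) (26, 0) (26, 59) (5.1437, 59)]  |A|=791.4253
3. ⊥bis P7·P1 via (19.49,13.15): [(16.6183, 13.5169) (26, 12.3184) (26, 59) (5.1437, 59)]  |A|=693.2825
4. ⊥bis P7·P2 via (22.15,25.665): [(12.3532, 30.423) (16.6183, 13.5169) (26, 12.3184) (26, 23.7952)]  |A|=155.0597
5. ⊥bis P7·P3 via (11.795,14.605): [(12.3532, 30.423) (16.6183, 13.5169) (26, 12.3184) (26, 23.7952)]  |A|=155.0597
6. ⊥bis P7·P4 via (15.76,16.265): [(12.3532, 30.423) (15.9647, 16.1075) (19.8731, 13.1011) (26, 12.3184) (26, 23.7952)]  |A|=150.9795
7. ⊥bis P7·P5 via (16.005,21.275): [(13.3863, 29.9212) (18.0577, 14.4976) (19.8731, 13.1011) (26, 12.3184) (26, 23.7952)]  |A|=132.11
8. ⊥bis P7·P6 via (11.11,29.62): [(13.3863, 29.9212) (18.0577, 14.4976) (19.8731, 13.1011) (26, 12.3184) (26, 23.7952)]  |A|=132.11
9. canonical 5-gon: [(13.3863, 29.9212) (18.0577, 14.4976) (19.8731, 13.1011) (26, 12.3184) (26, 23.7952)]
10. shoelace: 132.11

Area of P7's cell: 132.1100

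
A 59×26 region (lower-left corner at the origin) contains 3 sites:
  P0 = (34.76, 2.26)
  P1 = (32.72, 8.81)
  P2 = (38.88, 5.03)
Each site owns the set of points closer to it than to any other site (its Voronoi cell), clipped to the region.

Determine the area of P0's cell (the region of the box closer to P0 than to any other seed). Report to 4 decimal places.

Area of P0's cell: 69.9179

1. box [0,59]×[0,26]: [(0, 0) (59, 0) (59, 26) (0, 26)]
2. ⊥bis P0·P1 via (33.74,5.535): [(15.9683, 0) (59, 0) (59, 13.4022)]  |A|=288.3605
3. ⊥bis P0·P2 via (36.82,3.645): [(35.236, 6.0009) (15.9683, 0) (39.2706, 0)]  |A|=69.9179
4. canonical 3-gon: [(35.236, 6.0009) (15.9683, 0) (39.2706, 0)]
5. shoelace: 69.9179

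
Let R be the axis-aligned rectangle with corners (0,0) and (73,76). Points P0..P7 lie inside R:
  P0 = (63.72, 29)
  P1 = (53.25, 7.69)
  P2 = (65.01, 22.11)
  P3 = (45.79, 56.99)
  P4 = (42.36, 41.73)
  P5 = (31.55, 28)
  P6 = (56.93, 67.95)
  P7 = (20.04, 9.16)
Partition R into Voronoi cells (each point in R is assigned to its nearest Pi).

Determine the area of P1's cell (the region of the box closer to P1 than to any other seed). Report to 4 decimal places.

1. box [0,73]×[0,76]: [(0, 0) (73, 0) (73, 76) (0, 76)]
2. ⊥bis P1·P0 via (58.485,18.345): [(0, 47.0798) (0, 0) (73, 0) (73, 11.2135)]  |A|=2127.7047
3. ⊥bis P1·P2 via (59.13,14.9): [(49.4818, 22.7684) (0, 47.0798) (0, 0) (73, 0) (73, 3.5885)]  |A|=2038.0419
4. ⊥bis P1·P3 via (49.52,32.34): [(49.4818, 22.7684) (34.5966, 30.0818) (0, 24.8467) (0, 0) (73, 0) (73, 3.5885)]  |A|=1653.4477
5. ⊥bis P1·P4 via (47.805,24.71): [(49.4818, 22.7684) (46.4272, 24.2692) (0, 9.4163) (0, 0) (73, 0) (73, 3.5885)]  |A|=1163.7378
6. ⊥bis P1·P5 via (42.4,17.845): [(49.4818, 22.7684) (47.7873, 23.601) (25.6981, 0) (73, 0) (73, 3.5885)]  |A|=609.8849
7. ⊥bis P1·P6 via (55.09,37.82): [(49.4818, 22.7684) (47.7873, 23.601) (25.6981, 0) (73, 0) (73, 3.5885)]  |A|=609.8849
8. ⊥bis P1·P7 via (36.645,8.425): [(49.4818, 22.7684) (47.7873, 23.601) (36.797, 11.8585) (36.2721, 0) (73, 0) (73, 3.5885)]  |A|=547.1888
9. canonical 6-gon: [(49.4818, 22.7684) (47.7873, 23.601) (36.797, 11.8585) (36.2721, 0) (73, 0) (73, 3.5885)]
10. shoelace: 547.1888

Area of P1's cell: 547.1888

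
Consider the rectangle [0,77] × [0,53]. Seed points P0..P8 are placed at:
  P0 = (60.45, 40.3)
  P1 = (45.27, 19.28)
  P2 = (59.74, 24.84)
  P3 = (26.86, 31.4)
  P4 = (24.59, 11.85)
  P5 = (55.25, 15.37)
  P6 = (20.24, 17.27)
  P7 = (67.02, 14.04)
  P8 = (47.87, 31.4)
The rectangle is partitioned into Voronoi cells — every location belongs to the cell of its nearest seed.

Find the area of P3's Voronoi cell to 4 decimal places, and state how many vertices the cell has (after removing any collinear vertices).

1. box [0,77]×[0,53]: [(0, 0) (77, 0) (77, 53) (0, 53)]
2. ⊥bis P3·P0 via (43.655,35.85): [(0, 0) (53.1538, 0) (39.1109, 53) (0, 53)]  |A|=2445.0158
3. ⊥bis P3·P1 via (36.065,25.34): [(0, 0) (19.3827, 0) (43.4625, 36.5766) (39.1109, 53) (0, 53)]  |A|=1827.4
4. ⊥bis P3·P2 via (43.3,28.12): [(0, 0) (19.3827, 0) (43.4625, 36.5766) (39.1109, 53) (0, 53)]  |A|=1827.4
5. ⊥bis P3·P4 via (25.725,21.625): [(0, 24.612) (33.0587, 20.7735) (43.4625, 36.5766) (39.1109, 53) (0, 53)]  |A|=1219.2568
6. ⊥bis P3·P5 via (41.055,23.385): [(0, 24.612) (33.0587, 20.7735) (43.4625, 36.5766) (39.1109, 53) (0, 53)]  |A|=1219.2568
7. ⊥bis P3·P6 via (23.55,24.335): [(0, 35.3683) (30.5236, 21.0678) (33.0587, 20.7735) (43.4625, 36.5766) (39.1109, 53) (0, 53)]  |A|=1055.0957
8. ⊥bis P3·P7 via (46.94,22.72): [(0, 35.3683) (30.5236, 21.0678) (33.0587, 20.7735) (43.4625, 36.5766) (39.1109, 53) (0, 53)]  |A|=1055.0957
9. ⊥bis P3·P8 via (37.365,31.4): [(0, 35.3683) (30.5236, 21.0678) (33.0587, 20.7735) (37.365, 27.3147) (37.365, 53) (0, 53)]  |A|=962.4507
10. canonical 6-gon: [(0, 35.3683) (30.5236, 21.0678) (33.0587, 20.7735) (37.365, 27.3147) (37.365, 53) (0, 53)]
11. shoelace: 962.4507

Area of P3's cell: 962.4507 (6 vertices)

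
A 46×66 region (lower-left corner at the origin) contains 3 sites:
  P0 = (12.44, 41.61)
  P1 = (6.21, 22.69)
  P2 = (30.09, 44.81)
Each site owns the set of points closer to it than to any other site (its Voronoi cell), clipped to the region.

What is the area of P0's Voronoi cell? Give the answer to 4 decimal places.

Area of P0's cell: 703.5599

1. box [0,46]×[0,66]: [(0, 0) (46, 0) (46, 66) (0, 66)]
2. ⊥bis P0·P1 via (9.325,32.15): [(0, 35.2205) (46, 20.0736) (46, 66) (0, 66)]  |A|=1764.2343
3. ⊥bis P0·P2 via (21.265,43.21): [(0, 35.2205) (24.1556, 27.2666) (17.1331, 66) (0, 66)]  |A|=703.5599
4. canonical 4-gon: [(0, 35.2205) (24.1556, 27.2666) (17.1331, 66) (0, 66)]
5. shoelace: 703.5599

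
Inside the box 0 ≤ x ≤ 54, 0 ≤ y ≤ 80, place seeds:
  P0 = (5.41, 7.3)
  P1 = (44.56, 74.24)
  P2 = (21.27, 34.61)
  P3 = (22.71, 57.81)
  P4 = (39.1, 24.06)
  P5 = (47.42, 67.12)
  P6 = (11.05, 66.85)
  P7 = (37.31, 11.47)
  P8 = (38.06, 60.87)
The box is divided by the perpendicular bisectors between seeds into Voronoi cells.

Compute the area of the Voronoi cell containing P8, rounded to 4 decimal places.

1. box [0,54]×[0,80]: [(0, 0) (54, 0) (54, 80) (0, 80)]
2. ⊥bis P8·P0 via (21.735,34.085): [(0, 47.3321) (54, 14.42) (54, 80) (0, 80)]  |A|=2652.6921
3. ⊥bis P8·P1 via (41.31,67.555): [(0, 47.3321) (54, 14.42) (54, 61.3856) (15.7116, 80) (0, 80)]  |A|=2296.334
4. ⊥bis P8·P2 via (29.665,47.74): [(0, 66.7071) (54, 32.1808) (54, 61.3856) (15.7116, 80) (0, 80)]  |A|=1293.6694
5. ⊥bis P8·P3 via (30.385,59.34): [(33.1404, 45.5179) (54, 32.1808) (54, 61.3856) (27.3992, 74.3179)]  |A|=650.5284
6. ⊥bis P8·P4 via (38.58,42.465): [(33.1404, 45.5179) (37.9434, 42.447) (54, 42.9007) (54, 61.3856) (27.3992, 74.3179)]  |A|=564.4659
7. ⊥bis P8·P5 via (42.74,63.995): [(33.1404, 45.5179) (37.9434, 42.447) (54, 42.9007) (54, 47.132) (39.9076, 68.2368) (27.3992, 74.3179)]  |A|=464.0325
8. ⊥bis P8·P6 via (24.555,63.86): [(33.1404, 45.5179) (37.9434, 42.447) (54, 42.9007) (54, 47.132) (39.9076, 68.2368) (27.3992, 74.3179)]  |A|=464.0325
9. ⊥bis P8·P7 via (37.685,36.17): [(33.1404, 45.5179) (37.9434, 42.447) (54, 42.9007) (54, 47.132) (39.9076, 68.2368) (27.3992, 74.3179)]  |A|=464.0325
10. canonical 6-gon: [(33.1404, 45.5179) (37.9434, 42.447) (54, 42.9007) (54, 47.132) (39.9076, 68.2368) (27.3992, 74.3179)]
11. shoelace: 464.0325

Area of P8's cell: 464.0325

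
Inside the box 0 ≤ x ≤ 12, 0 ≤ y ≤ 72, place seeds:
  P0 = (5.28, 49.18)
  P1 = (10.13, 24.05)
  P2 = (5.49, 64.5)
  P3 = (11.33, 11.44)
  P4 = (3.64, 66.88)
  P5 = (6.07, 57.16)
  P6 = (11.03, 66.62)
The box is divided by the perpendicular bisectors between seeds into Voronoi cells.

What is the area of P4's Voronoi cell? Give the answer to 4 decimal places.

Area of P4's cell: 51.8643

1. box [0,12]×[0,72]: [(0, 0) (12, 0) (12, 72) (0, 72)]
2. ⊥bis P4·P0 via (4.46,58.03): [(0, 57.6168) (12, 58.7286) (12, 72) (0, 72)]  |A|=165.9277
3. ⊥bis P4·P1 via (6.885,45.465): [(0, 57.6168) (12, 58.7286) (12, 72) (0, 72)]  |A|=165.9277
4. ⊥bis P4·P2 via (4.565,65.69): [(0, 62.1416) (12, 71.4693) (12, 72) (0, 72)]  |A|=62.3347
5. ⊥bis P4·P3 via (7.485,39.16): [(0, 62.1416) (12, 71.4693) (12, 72) (0, 72)]  |A|=62.3347
6. ⊥bis P4·P5 via (4.855,62.02): [(0, 62.1416) (12, 71.4693) (12, 72) (0, 72)]  |A|=62.3347
7. ⊥bis P4·P6 via (7.335,66.75): [(0, 62.1416) (7.3745, 67.8739) (7.5197, 72) (0, 72)]  |A|=51.8643
8. canonical 4-gon: [(0, 62.1416) (7.3745, 67.8739) (7.5197, 72) (0, 72)]
9. shoelace: 51.8643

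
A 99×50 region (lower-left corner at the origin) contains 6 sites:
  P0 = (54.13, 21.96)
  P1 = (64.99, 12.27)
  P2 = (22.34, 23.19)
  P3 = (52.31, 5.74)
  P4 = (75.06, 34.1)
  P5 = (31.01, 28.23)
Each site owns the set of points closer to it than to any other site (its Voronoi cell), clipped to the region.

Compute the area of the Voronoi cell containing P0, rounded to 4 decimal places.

1. box [0,99]×[0,50]: [(0, 0) (99, 0) (99, 50) (0, 50)]
2. ⊥bis P0·P1 via (59.56,17.115): [(0, 0) (44.2889, 0) (88.9021, 50) (0, 50)]  |A|=3329.7756
3. ⊥bis P0·P2 via (38.235,22.575): [(37.3615, 0) (44.2889, 0) (88.9021, 50) (39.2961, 50)]  |A|=1413.3342
4. ⊥bis P0·P3 via (53.22,13.85): [(37.9637, 15.5619) (56.3349, 13.5005) (88.9021, 50) (39.2961, 50)]  |A|=1223.0069
5. ⊥bis P0·P4 via (64.595,28.03): [(37.9637, 15.5619) (56.3349, 13.5005) (66.4482, 24.8349) (51.8518, 50) (39.2961, 50)]  |A|=756.8194
6. ⊥bis P0·P5 via (42.57,25.095): [(39.925, 15.3418) (56.3349, 13.5005) (66.4482, 24.8349) (51.8518, 50) (49.3241, 50)]  |A|=549.1247
7. canonical 5-gon: [(39.925, 15.3418) (56.3349, 13.5005) (66.4482, 24.8349) (51.8518, 50) (49.3241, 50)]
8. shoelace: 549.1247

Area of P0's cell: 549.1247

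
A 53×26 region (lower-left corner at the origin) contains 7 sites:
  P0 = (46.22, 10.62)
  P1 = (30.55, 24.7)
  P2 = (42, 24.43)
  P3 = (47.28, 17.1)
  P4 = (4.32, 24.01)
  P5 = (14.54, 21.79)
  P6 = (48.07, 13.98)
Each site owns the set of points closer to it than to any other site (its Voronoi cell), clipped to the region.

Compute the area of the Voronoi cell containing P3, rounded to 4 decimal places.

Area of P3's cell: 89.9560

1. box [0,53]×[0,26]: [(0, 0) (53, 0) (53, 26) (0, 26)]
2. ⊥bis P3·P0 via (46.75,13.86): [(0, 21.5074) (53, 12.8376) (53, 26) (0, 26)]  |A|=467.8575
3. ⊥bis P3·P1 via (38.915,20.9): [(36.4801, 15.54) (53, 12.8376) (53, 26) (41.2318, 26)]  |A|=170.2687
4. ⊥bis P3·P2 via (44.64,20.765): [(37.2186, 15.4192) (53, 12.8376) (53, 26) (51.9075, 26)]  |A|=109.6401
5. ⊥bis P3·P4 via (25.8,20.555): [(37.2186, 15.4192) (53, 12.8376) (53, 26) (51.9075, 26)]  |A|=109.6401
6. ⊥bis P3·P5 via (30.91,19.445): [(37.2186, 15.4192) (53, 12.8376) (53, 26) (51.9075, 26)]  |A|=109.6401
7. ⊥bis P3·P6 via (47.675,15.54): [(37.2186, 15.4192) (43.2811, 14.4274) (53, 16.8883) (53, 26) (51.9075, 26)]  |A|=89.956
8. canonical 5-gon: [(37.2186, 15.4192) (43.2811, 14.4274) (53, 16.8883) (53, 26) (51.9075, 26)]
9. shoelace: 89.956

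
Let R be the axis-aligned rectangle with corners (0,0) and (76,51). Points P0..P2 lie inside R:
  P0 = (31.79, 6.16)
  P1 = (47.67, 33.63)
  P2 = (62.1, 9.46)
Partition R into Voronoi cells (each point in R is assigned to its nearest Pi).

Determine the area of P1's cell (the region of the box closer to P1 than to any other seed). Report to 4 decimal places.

1. box [0,76]×[0,51]: [(0, 0) (76, 0) (76, 51) (0, 51)]
2. ⊥bis P1·P0 via (39.73,19.895): [(0, 42.8623) (74.1453, 0) (76, 0) (76, 51) (0, 51)]  |A|=2286.9791
3. ⊥bis P1·P2 via (54.885,21.545): [(0, 42.8623) (46.0255, 16.2557) (76, 34.1511) (76, 51) (0, 51)]  |A|=1760.0733
4. canonical 5-gon: [(0, 42.8623) (46.0255, 16.2557) (76, 34.1511) (76, 51) (0, 51)]
5. shoelace: 1760.0733

Area of P1's cell: 1760.0733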